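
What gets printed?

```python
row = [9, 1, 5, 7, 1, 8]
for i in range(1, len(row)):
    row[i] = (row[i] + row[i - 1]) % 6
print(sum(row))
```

i=1: row[1] = (1+9)%6 = 4 → [9, 4, 5, 7, 1, 8]
i=2: row[2] = (5+4)%6 = 3 → [9, 4, 3, 7, 1, 8]
i=3: row[3] = (7+3)%6 = 4 → [9, 4, 3, 4, 1, 8]
i=4: row[4] = (1+4)%6 = 5 → [9, 4, 3, 4, 5, 8]
i=5: row[5] = (8+5)%6 = 1 → [9, 4, 3, 4, 5, 1]
sum = 26

26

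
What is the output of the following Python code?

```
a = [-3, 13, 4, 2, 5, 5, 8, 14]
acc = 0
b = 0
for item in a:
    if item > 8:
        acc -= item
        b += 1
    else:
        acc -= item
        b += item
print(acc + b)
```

-25

item=-3: not >8, acc = 0-(-3) = 3; b=-3
item=13: >8, acc = 3-13 = -10; b=-2
item=4: not >8, acc = (-10)-4 = -14; b=2
item=2: not >8, acc = (-14)-2 = -16; b=4
item=5: not >8, acc = (-16)-5 = -21; b=9
item=5: not >8, acc = (-21)-5 = -26; b=14
item=8: not >8, acc = (-26)-8 = -34; b=22
item=14: >8, acc = (-34)-14 = -48; b=23
acc+b = (-48)+23 = -25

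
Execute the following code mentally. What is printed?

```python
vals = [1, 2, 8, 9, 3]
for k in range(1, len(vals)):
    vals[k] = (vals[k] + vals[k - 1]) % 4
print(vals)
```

k=1: vals[1] = (2+1)%4 = 3 → [1, 3, 8, 9, 3]
k=2: vals[2] = (8+3)%4 = 3 → [1, 3, 3, 9, 3]
k=3: vals[3] = (9+3)%4 = 0 → [1, 3, 3, 0, 3]
k=4: vals[4] = (3+0)%4 = 3 → [1, 3, 3, 0, 3]

[1, 3, 3, 0, 3]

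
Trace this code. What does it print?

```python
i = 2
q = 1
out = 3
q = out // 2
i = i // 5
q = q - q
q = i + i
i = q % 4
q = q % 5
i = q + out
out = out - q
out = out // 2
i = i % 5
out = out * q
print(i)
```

q = 3//2 = 1
i = 2//5 = 0
q = 1-1 = 0
q = 0+0 = 0
i = 0%4 = 0
q = 0%5 = 0
i = 0+3 = 3
out = 3-0 = 3
out = 3//2 = 1
i = 3%5 = 3
out = 1*0 = 0

3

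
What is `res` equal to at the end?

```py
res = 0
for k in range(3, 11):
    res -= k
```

k=3: res = 0-3 = -3
k=4: res = (-3)-4 = -7
k=5: res = (-7)-5 = -12
k=6: res = (-12)-6 = -18
k=7: res = (-18)-7 = -25
k=8: res = (-25)-8 = -33
k=9: res = (-33)-9 = -42
k=10: res = (-42)-10 = -52

-52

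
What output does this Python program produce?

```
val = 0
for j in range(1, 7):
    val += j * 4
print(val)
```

84

j=1: val = 0+1*4 = 4
j=2: val = 4+2*4 = 12
j=3: val = 12+3*4 = 24
j=4: val = 24+4*4 = 40
j=5: val = 40+5*4 = 60
j=6: val = 60+6*4 = 84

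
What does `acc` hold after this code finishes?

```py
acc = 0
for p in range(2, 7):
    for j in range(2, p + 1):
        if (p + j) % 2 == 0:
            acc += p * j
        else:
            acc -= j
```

130

p=2,j=2: even sum, acc = 0+4 = 4
p=3,j=2: odd sum, acc = 4-2 = 2
p=3,j=3: even sum, acc = 2+9 = 11
p=4,j=2: even sum, acc = 11+8 = 19
p=4,j=3: odd sum, acc = 19-3 = 16
p=4,j=4: even sum, acc = 16+16 = 32
p=5,j=2: odd sum, acc = 32-2 = 30
p=5,j=3: even sum, acc = 30+15 = 45
p=5,j=4: odd sum, acc = 45-4 = 41
p=5,j=5: even sum, acc = 41+25 = 66
p=6,j=2: even sum, acc = 66+12 = 78
p=6,j=3: odd sum, acc = 78-3 = 75
p=6,j=4: even sum, acc = 75+24 = 99
p=6,j=5: odd sum, acc = 99-5 = 94
p=6,j=6: even sum, acc = 94+36 = 130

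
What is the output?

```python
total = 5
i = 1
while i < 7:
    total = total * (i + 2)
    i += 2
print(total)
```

525

i=1: total = 5*3 = 15
i=3: total = 15*5 = 75
i=5: total = 75*7 = 525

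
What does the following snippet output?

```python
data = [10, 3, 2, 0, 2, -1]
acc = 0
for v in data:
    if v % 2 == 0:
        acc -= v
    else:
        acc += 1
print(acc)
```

v=10: even, acc = 0-10 = -10
v=3: not even, acc = (-10)+1 = -9
v=2: even, acc = (-9)-2 = -11
v=0: even, acc = (-11)-0 = -11
v=2: even, acc = (-11)-2 = -13
v=-1: not even, acc = (-13)+1 = -12

-12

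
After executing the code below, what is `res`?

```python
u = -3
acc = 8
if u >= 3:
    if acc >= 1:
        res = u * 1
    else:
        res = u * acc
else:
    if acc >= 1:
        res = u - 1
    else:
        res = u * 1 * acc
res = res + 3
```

u=-3, acc=8
u >= 3 is False; acc >= 1 is True
→ res = u - 1 = -4
res = (-4)+3 = -1

-1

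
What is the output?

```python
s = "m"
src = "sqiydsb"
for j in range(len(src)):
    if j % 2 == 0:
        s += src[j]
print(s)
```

msidb

j=0: add 's' → 'ms'
j=1: skip
j=2: add 'i' → 'msi'
j=3: skip
j=4: add 'd' → 'msid'
j=5: skip
j=6: add 'b' → 'msidb'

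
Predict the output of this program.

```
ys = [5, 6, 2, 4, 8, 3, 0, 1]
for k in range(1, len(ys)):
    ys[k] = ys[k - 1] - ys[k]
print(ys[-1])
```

-19

k=1: ys[1] = 5-6 = -1 → [5, -1, 2, 4, 8, 3, 0, 1]
k=2: ys[2] = (-1)-2 = -3 → [5, -1, -3, 4, 8, 3, 0, 1]
k=3: ys[3] = (-3)-4 = -7 → [5, -1, -3, -7, 8, 3, 0, 1]
k=4: ys[4] = (-7)-8 = -15 → [5, -1, -3, -7, -15, 3, 0, 1]
k=5: ys[5] = (-15)-3 = -18 → [5, -1, -3, -7, -15, -18, 0, 1]
k=6: ys[6] = (-18)-0 = -18 → [5, -1, -3, -7, -15, -18, -18, 1]
k=7: ys[7] = (-18)-1 = -19 → [5, -1, -3, -7, -15, -18, -18, -19]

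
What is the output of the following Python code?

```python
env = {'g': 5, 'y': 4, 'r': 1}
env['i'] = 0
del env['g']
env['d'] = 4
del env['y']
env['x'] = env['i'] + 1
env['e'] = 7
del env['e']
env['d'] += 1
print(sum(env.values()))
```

7

env['i'] = 0 → {'g': 5, 'y': 4, 'r': 1, 'i': 0}
del 'g' → {'y': 4, 'r': 1, 'i': 0}
env['d'] = 4 → {'y': 4, 'r': 1, 'i': 0, 'd': 4}
del 'y' → {'r': 1, 'i': 0, 'd': 4}
env['x'] = env['i']+1 = 1 → {'r': 1, 'i': 0, 'd': 4, 'x': 1}
env['e'] = 7 → {'r': 1, 'i': 0, 'd': 4, 'x': 1, 'e': 7}
del 'e' → {'r': 1, 'i': 0, 'd': 4, 'x': 1}
env['d'] = 4+1 = 5 → {'r': 1, 'i': 0, 'd': 5, 'x': 1}
sum of values = 7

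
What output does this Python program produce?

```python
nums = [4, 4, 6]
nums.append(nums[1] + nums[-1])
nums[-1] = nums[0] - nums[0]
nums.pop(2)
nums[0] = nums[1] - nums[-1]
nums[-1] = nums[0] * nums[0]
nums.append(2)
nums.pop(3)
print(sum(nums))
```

append nums[1]+nums[-1] = 4+6 = 10 → [4, 4, 6, 10]
nums[-1] = nums[0]-nums[0] = 4-4 = 0 → [4, 4, 6, 0]
pop(2) removes 6 → [4, 4, 0]
nums[0] = nums[1]-nums[-1] = 4-0 = 4 → [4, 4, 0]
nums[-1] = nums[0]*nums[0] = 4*4 = 16 → [4, 4, 16]
append 2 → [4, 4, 16, 2]
pop(3) removes 2 → [4, 4, 16]
sum = 24

24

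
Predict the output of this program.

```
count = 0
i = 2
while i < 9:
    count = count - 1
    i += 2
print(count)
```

i=2: count = 0-1 = -1
i=4: count = (-1)-1 = -2
i=6: count = (-2)-1 = -3
i=8: count = (-3)-1 = -4

-4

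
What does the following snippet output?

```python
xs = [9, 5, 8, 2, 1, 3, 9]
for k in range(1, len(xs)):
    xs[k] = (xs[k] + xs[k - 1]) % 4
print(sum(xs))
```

15

k=1: xs[1] = (5+9)%4 = 2 → [9, 2, 8, 2, 1, 3, 9]
k=2: xs[2] = (8+2)%4 = 2 → [9, 2, 2, 2, 1, 3, 9]
k=3: xs[3] = (2+2)%4 = 0 → [9, 2, 2, 0, 1, 3, 9]
k=4: xs[4] = (1+0)%4 = 1 → [9, 2, 2, 0, 1, 3, 9]
k=5: xs[5] = (3+1)%4 = 0 → [9, 2, 2, 0, 1, 0, 9]
k=6: xs[6] = (9+0)%4 = 1 → [9, 2, 2, 0, 1, 0, 1]
sum = 15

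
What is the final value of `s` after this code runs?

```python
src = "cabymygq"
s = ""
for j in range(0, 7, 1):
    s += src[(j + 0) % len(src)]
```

'cabymyg'

j=0: add src[0]='c' → 'c'
j=1: add src[1]='a' → 'ca'
j=2: add src[2]='b' → 'cab'
j=3: add src[3]='y' → 'caby'
j=4: add src[4]='m' → 'cabym'
j=5: add src[5]='y' → 'cabymy'
j=6: add src[6]='g' → 'cabymyg'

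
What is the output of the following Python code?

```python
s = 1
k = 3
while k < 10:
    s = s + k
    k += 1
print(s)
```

43

k=3: s = 1+3 = 4
k=4: s = 4+4 = 8
k=5: s = 8+5 = 13
k=6: s = 13+6 = 19
k=7: s = 19+7 = 26
k=8: s = 26+8 = 34
k=9: s = 34+9 = 43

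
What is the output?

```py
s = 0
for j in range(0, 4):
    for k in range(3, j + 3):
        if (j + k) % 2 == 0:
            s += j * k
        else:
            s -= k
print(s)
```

j=1,k=3: even sum, s = 0+3 = 3
j=2,k=3: odd sum, s = 3-3 = 0
j=2,k=4: even sum, s = 0+8 = 8
j=3,k=3: even sum, s = 8+9 = 17
j=3,k=4: odd sum, s = 17-4 = 13
j=3,k=5: even sum, s = 13+15 = 28

28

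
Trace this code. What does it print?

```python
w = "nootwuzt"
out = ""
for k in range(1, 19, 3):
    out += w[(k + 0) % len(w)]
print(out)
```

k=1: add w[1]='o' → 'o'
k=4: add w[4]='w' → 'ow'
k=7: add w[7]='t' → 'owt'
k=10: add w[2]='o' → 'owto'
k=13: add w[5]='u' → 'owtou'
k=16: add w[0]='n' → 'owtoun'

owtoun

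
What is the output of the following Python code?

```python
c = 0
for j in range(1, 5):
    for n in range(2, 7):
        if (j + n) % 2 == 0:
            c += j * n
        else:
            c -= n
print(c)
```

j=1,n=2: odd sum, c = 0-2 = -2
j=1,n=3: even sum, c = (-2)+3 = 1
j=1,n=4: odd sum, c = 1-4 = -3
j=1,n=5: even sum, c = (-3)+5 = 2
j=1,n=6: odd sum, c = 2-6 = -4
j=2,n=2: even sum, c = (-4)+4 = 0
j=2,n=3: odd sum, c = 0-3 = -3
j=2,n=4: even sum, c = (-3)+8 = 5
j=2,n=5: odd sum, c = 5-5 = 0
j=2,n=6: even sum, c = 0+12 = 12
j=3,n=2: odd sum, c = 12-2 = 10
j=3,n=3: even sum, c = 10+9 = 19
j=3,n=4: odd sum, c = 19-4 = 15
j=3,n=5: even sum, c = 15+15 = 30
j=3,n=6: odd sum, c = 30-6 = 24
j=4,n=2: even sum, c = 24+8 = 32
j=4,n=3: odd sum, c = 32-3 = 29
j=4,n=4: even sum, c = 29+16 = 45
j=4,n=5: odd sum, c = 45-5 = 40
j=4,n=6: even sum, c = 40+24 = 64

64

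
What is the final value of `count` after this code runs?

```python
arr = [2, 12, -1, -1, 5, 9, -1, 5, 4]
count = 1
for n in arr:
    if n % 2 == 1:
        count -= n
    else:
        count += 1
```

n=2: not odd, count = 1+1 = 2
n=12: not odd, count = 2+1 = 3
n=-1: odd, count = 3-(-1) = 4
n=-1: odd, count = 4-(-1) = 5
n=5: odd, count = 5-5 = 0
n=9: odd, count = 0-9 = -9
n=-1: odd, count = (-9)-(-1) = -8
n=5: odd, count = (-8)-5 = -13
n=4: not odd, count = (-13)+1 = -12

-12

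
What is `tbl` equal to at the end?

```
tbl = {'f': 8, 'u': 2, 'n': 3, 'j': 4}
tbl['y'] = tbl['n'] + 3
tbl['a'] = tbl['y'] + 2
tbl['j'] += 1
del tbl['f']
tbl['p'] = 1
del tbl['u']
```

{'n': 3, 'j': 5, 'y': 6, 'a': 8, 'p': 1}

tbl['y'] = tbl['n']+3 = 6 → {'f': 8, 'u': 2, 'n': 3, 'j': 4, 'y': 6}
tbl['a'] = tbl['y']+2 = 8 → {'f': 8, 'u': 2, 'n': 3, 'j': 4, 'y': 6, 'a': 8}
tbl['j'] = 4+1 = 5 → {'f': 8, 'u': 2, 'n': 3, 'j': 5, 'y': 6, 'a': 8}
del 'f' → {'u': 2, 'n': 3, 'j': 5, 'y': 6, 'a': 8}
tbl['p'] = 1 → {'u': 2, 'n': 3, 'j': 5, 'y': 6, 'a': 8, 'p': 1}
del 'u' → {'n': 3, 'j': 5, 'y': 6, 'a': 8, 'p': 1}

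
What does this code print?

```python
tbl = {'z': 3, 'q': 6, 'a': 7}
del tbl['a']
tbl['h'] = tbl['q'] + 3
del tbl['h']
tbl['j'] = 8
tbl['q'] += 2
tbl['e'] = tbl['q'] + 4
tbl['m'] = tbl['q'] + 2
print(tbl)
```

{'z': 3, 'q': 8, 'j': 8, 'e': 12, 'm': 10}

del 'a' → {'z': 3, 'q': 6}
tbl['h'] = tbl['q']+3 = 9 → {'z': 3, 'q': 6, 'h': 9}
del 'h' → {'z': 3, 'q': 6}
tbl['j'] = 8 → {'z': 3, 'q': 6, 'j': 8}
tbl['q'] = 6+2 = 8 → {'z': 3, 'q': 8, 'j': 8}
tbl['e'] = tbl['q']+4 = 12 → {'z': 3, 'q': 8, 'j': 8, 'e': 12}
tbl['m'] = tbl['q']+2 = 10 → {'z': 3, 'q': 8, 'j': 8, 'e': 12, 'm': 10}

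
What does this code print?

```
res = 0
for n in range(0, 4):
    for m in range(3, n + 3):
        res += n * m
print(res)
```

53

n=1,m=3: res = 0+3 = 3
n=2,m=3: res = 3+6 = 9
n=2,m=4: res = 9+8 = 17
n=3,m=3: res = 17+9 = 26
n=3,m=4: res = 26+12 = 38
n=3,m=5: res = 38+15 = 53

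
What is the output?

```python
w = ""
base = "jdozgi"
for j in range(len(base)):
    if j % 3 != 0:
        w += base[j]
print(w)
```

j=0: skip
j=1: add 'd' → 'd'
j=2: add 'o' → 'do'
j=3: skip
j=4: add 'g' → 'dog'
j=5: add 'i' → 'dogi'

dogi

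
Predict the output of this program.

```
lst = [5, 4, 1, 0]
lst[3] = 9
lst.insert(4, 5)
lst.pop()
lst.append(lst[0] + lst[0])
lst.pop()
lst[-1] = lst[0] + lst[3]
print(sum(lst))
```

24

lst[3] = 9 → [5, 4, 1, 9]
insert 5 at 4 → [5, 4, 1, 9, 5]
pop() removes 5 → [5, 4, 1, 9]
append lst[0]+lst[0] = 5+5 = 10 → [5, 4, 1, 9, 10]
pop() removes 10 → [5, 4, 1, 9]
lst[-1] = lst[0]+lst[3] = 5+9 = 14 → [5, 4, 1, 14]
sum = 24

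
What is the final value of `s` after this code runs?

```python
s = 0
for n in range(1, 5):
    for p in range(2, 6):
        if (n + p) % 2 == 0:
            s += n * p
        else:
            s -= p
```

40

n=1,p=2: odd sum, s = 0-2 = -2
n=1,p=3: even sum, s = (-2)+3 = 1
n=1,p=4: odd sum, s = 1-4 = -3
n=1,p=5: even sum, s = (-3)+5 = 2
n=2,p=2: even sum, s = 2+4 = 6
n=2,p=3: odd sum, s = 6-3 = 3
n=2,p=4: even sum, s = 3+8 = 11
n=2,p=5: odd sum, s = 11-5 = 6
n=3,p=2: odd sum, s = 6-2 = 4
n=3,p=3: even sum, s = 4+9 = 13
n=3,p=4: odd sum, s = 13-4 = 9
n=3,p=5: even sum, s = 9+15 = 24
n=4,p=2: even sum, s = 24+8 = 32
n=4,p=3: odd sum, s = 32-3 = 29
n=4,p=4: even sum, s = 29+16 = 45
n=4,p=5: odd sum, s = 45-5 = 40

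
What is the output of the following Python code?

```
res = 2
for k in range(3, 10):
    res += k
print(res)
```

k=3: res = 2+3 = 5
k=4: res = 5+4 = 9
k=5: res = 9+5 = 14
k=6: res = 14+6 = 20
k=7: res = 20+7 = 27
k=8: res = 27+8 = 35
k=9: res = 35+9 = 44

44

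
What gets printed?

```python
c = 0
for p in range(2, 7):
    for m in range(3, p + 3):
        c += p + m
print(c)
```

185

p=2,m=3: c = 0+5 = 5
p=2,m=4: c = 5+6 = 11
p=3,m=3: c = 11+6 = 17
p=3,m=4: c = 17+7 = 24
p=3,m=5: c = 24+8 = 32
p=4,m=3: c = 32+7 = 39
p=4,m=4: c = 39+8 = 47
p=4,m=5: c = 47+9 = 56
p=4,m=6: c = 56+10 = 66
p=5,m=3: c = 66+8 = 74
p=5,m=4: c = 74+9 = 83
p=5,m=5: c = 83+10 = 93
p=5,m=6: c = 93+11 = 104
p=5,m=7: c = 104+12 = 116
p=6,m=3: c = 116+9 = 125
p=6,m=4: c = 125+10 = 135
p=6,m=5: c = 135+11 = 146
p=6,m=6: c = 146+12 = 158
p=6,m=7: c = 158+13 = 171
p=6,m=8: c = 171+14 = 185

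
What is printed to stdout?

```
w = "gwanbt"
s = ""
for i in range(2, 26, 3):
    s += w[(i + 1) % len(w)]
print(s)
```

ngngngng

i=2: add w[3]='n' → 'n'
i=5: add w[0]='g' → 'ng'
i=8: add w[3]='n' → 'ngn'
i=11: add w[0]='g' → 'ngng'
i=14: add w[3]='n' → 'ngngn'
i=17: add w[0]='g' → 'ngngng'
i=20: add w[3]='n' → 'ngngngn'
i=23: add w[0]='g' → 'ngngngng'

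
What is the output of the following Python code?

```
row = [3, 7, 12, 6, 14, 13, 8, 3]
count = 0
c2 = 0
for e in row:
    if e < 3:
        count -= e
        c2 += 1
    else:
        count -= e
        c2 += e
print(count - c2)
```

e=3: not <3, count = 0-3 = -3; c2=3
e=7: not <3, count = (-3)-7 = -10; c2=10
e=12: not <3, count = (-10)-12 = -22; c2=22
e=6: not <3, count = (-22)-6 = -28; c2=28
e=14: not <3, count = (-28)-14 = -42; c2=42
e=13: not <3, count = (-42)-13 = -55; c2=55
e=8: not <3, count = (-55)-8 = -63; c2=63
e=3: not <3, count = (-63)-3 = -66; c2=66
count-c2 = (-66)-66 = -132

-132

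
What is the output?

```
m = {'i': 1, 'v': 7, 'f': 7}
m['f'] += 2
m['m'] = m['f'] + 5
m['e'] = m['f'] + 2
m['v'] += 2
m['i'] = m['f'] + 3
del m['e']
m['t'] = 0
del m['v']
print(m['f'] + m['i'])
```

21

m['f'] = 7+2 = 9 → {'i': 1, 'v': 7, 'f': 9}
m['m'] = m['f']+5 = 14 → {'i': 1, 'v': 7, 'f': 9, 'm': 14}
m['e'] = m['f']+2 = 11 → {'i': 1, 'v': 7, 'f': 9, 'm': 14, 'e': 11}
m['v'] = 7+2 = 9 → {'i': 1, 'v': 9, 'f': 9, 'm': 14, 'e': 11}
m['i'] = m['f']+3 = 12 → {'i': 12, 'v': 9, 'f': 9, 'm': 14, 'e': 11}
del 'e' → {'i': 12, 'v': 9, 'f': 9, 'm': 14}
m['t'] = 0 → {'i': 12, 'v': 9, 'f': 9, 'm': 14, 't': 0}
del 'v' → {'i': 12, 'f': 9, 'm': 14, 't': 0}
m['f']+m['i'] = 9+12 = 21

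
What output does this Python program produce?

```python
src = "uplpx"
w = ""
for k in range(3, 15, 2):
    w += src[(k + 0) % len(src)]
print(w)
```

pulxpp

k=3: add src[3]='p' → 'p'
k=5: add src[0]='u' → 'pu'
k=7: add src[2]='l' → 'pul'
k=9: add src[4]='x' → 'pulx'
k=11: add src[1]='p' → 'pulxp'
k=13: add src[3]='p' → 'pulxpp'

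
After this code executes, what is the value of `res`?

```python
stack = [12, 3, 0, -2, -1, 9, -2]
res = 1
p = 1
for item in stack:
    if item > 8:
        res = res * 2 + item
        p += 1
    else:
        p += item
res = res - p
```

36

item=12: >8, res = 1*2+12 = 14; p=2
item=3: not >8; p=5
item=0: not >8; p=5
item=-2: not >8; p=3
item=-1: not >8; p=2
item=9: >8, res = 14*2+9 = 37; p=3
item=-2: not >8; p=1
res-p = 37-1 = 36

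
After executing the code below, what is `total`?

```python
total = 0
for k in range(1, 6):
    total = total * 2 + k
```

57

k=1: total = 0*2+1 = 1
k=2: total = 1*2+2 = 4
k=3: total = 4*2+3 = 11
k=4: total = 11*2+4 = 26
k=5: total = 26*2+5 = 57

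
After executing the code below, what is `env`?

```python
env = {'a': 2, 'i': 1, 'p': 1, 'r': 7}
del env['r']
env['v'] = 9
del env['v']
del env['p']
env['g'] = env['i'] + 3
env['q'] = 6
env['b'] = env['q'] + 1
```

{'a': 2, 'i': 1, 'g': 4, 'q': 6, 'b': 7}

del 'r' → {'a': 2, 'i': 1, 'p': 1}
env['v'] = 9 → {'a': 2, 'i': 1, 'p': 1, 'v': 9}
del 'v' → {'a': 2, 'i': 1, 'p': 1}
del 'p' → {'a': 2, 'i': 1}
env['g'] = env['i']+3 = 4 → {'a': 2, 'i': 1, 'g': 4}
env['q'] = 6 → {'a': 2, 'i': 1, 'g': 4, 'q': 6}
env['b'] = env['q']+1 = 7 → {'a': 2, 'i': 1, 'g': 4, 'q': 6, 'b': 7}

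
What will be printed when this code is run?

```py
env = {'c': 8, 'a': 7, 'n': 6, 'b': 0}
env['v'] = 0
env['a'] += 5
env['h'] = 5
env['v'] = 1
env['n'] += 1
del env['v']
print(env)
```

{'c': 8, 'a': 12, 'n': 7, 'b': 0, 'h': 5}

env['v'] = 0 → {'c': 8, 'a': 7, 'n': 6, 'b': 0, 'v': 0}
env['a'] = 7+5 = 12 → {'c': 8, 'a': 12, 'n': 6, 'b': 0, 'v': 0}
env['h'] = 5 → {'c': 8, 'a': 12, 'n': 6, 'b': 0, 'v': 0, 'h': 5}
env['v'] = 1 → {'c': 8, 'a': 12, 'n': 6, 'b': 0, 'v': 1, 'h': 5}
env['n'] = 6+1 = 7 → {'c': 8, 'a': 12, 'n': 7, 'b': 0, 'v': 1, 'h': 5}
del 'v' → {'c': 8, 'a': 12, 'n': 7, 'b': 0, 'h': 5}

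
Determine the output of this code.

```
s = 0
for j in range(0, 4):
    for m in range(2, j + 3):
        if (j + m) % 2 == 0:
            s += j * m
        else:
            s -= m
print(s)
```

28

j=0,m=2: even sum, s = 0+0 = 0
j=1,m=2: odd sum, s = 0-2 = -2
j=1,m=3: even sum, s = (-2)+3 = 1
j=2,m=2: even sum, s = 1+4 = 5
j=2,m=3: odd sum, s = 5-3 = 2
j=2,m=4: even sum, s = 2+8 = 10
j=3,m=2: odd sum, s = 10-2 = 8
j=3,m=3: even sum, s = 8+9 = 17
j=3,m=4: odd sum, s = 17-4 = 13
j=3,m=5: even sum, s = 13+15 = 28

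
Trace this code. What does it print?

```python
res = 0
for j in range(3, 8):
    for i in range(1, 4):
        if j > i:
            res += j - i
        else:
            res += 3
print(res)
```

48

j=3,i=1: 3>1, res = 0+2 = 2
j=3,i=2: 3>2, res = 2+1 = 3
j=3,i=3: not 3>3, res = 3+3 = 6
j=4,i=1: 4>1, res = 6+3 = 9
j=4,i=2: 4>2, res = 9+2 = 11
j=4,i=3: 4>3, res = 11+1 = 12
j=5,i=1: 5>1, res = 12+4 = 16
j=5,i=2: 5>2, res = 16+3 = 19
j=5,i=3: 5>3, res = 19+2 = 21
j=6,i=1: 6>1, res = 21+5 = 26
j=6,i=2: 6>2, res = 26+4 = 30
j=6,i=3: 6>3, res = 30+3 = 33
j=7,i=1: 7>1, res = 33+6 = 39
j=7,i=2: 7>2, res = 39+5 = 44
j=7,i=3: 7>3, res = 44+4 = 48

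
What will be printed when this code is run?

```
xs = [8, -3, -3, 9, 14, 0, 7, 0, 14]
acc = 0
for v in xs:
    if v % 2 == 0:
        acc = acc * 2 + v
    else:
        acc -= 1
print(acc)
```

202

v=8: even, acc = 0*2+8 = 8
v=-3: not even, acc = 8-1 = 7
v=-3: not even, acc = 7-1 = 6
v=9: not even, acc = 6-1 = 5
v=14: even, acc = 5*2+14 = 24
v=0: even, acc = 24*2+0 = 48
v=7: not even, acc = 48-1 = 47
v=0: even, acc = 47*2+0 = 94
v=14: even, acc = 94*2+14 = 202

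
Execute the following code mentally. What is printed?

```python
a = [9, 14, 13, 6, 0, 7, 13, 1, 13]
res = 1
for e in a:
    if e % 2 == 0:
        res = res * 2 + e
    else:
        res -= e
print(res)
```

e=9: not even, res = 1-9 = -8
e=14: even, res = (-8)*2+14 = -2
e=13: not even, res = (-2)-13 = -15
e=6: even, res = (-15)*2+6 = -24
e=0: even, res = (-24)*2+0 = -48
e=7: not even, res = (-48)-7 = -55
e=13: not even, res = (-55)-13 = -68
e=1: not even, res = (-68)-1 = -69
e=13: not even, res = (-69)-13 = -82

-82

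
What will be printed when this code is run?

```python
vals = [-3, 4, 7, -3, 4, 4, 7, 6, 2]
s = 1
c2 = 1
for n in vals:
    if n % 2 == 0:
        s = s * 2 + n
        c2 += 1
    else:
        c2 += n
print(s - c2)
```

144

n=-3: not even; c2=-2
n=4: even, s = 1*2+4 = 6; c2=-1
n=7: not even; c2=6
n=-3: not even; c2=3
n=4: even, s = 6*2+4 = 16; c2=4
n=4: even, s = 16*2+4 = 36; c2=5
n=7: not even; c2=12
n=6: even, s = 36*2+6 = 78; c2=13
n=2: even, s = 78*2+2 = 158; c2=14
s-c2 = 158-14 = 144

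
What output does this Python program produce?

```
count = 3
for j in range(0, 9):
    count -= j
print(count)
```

j=0: count = 3-0 = 3
j=1: count = 3-1 = 2
j=2: count = 2-2 = 0
j=3: count = 0-3 = -3
j=4: count = (-3)-4 = -7
j=5: count = (-7)-5 = -12
j=6: count = (-12)-6 = -18
j=7: count = (-18)-7 = -25
j=8: count = (-25)-8 = -33

-33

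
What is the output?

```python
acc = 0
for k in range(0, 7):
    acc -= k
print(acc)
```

-21

k=0: acc = 0-0 = 0
k=1: acc = 0-1 = -1
k=2: acc = (-1)-2 = -3
k=3: acc = (-3)-3 = -6
k=4: acc = (-6)-4 = -10
k=5: acc = (-10)-5 = -15
k=6: acc = (-15)-6 = -21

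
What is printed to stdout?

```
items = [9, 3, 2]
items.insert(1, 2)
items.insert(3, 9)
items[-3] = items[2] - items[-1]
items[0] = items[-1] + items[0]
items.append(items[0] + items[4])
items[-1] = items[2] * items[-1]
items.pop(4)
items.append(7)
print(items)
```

insert 2 at 1 → [9, 2, 3, 2]
insert 9 at 3 → [9, 2, 3, 9, 2]
items[-3] = items[2]-items[-1] = 3-2 = 1 → [9, 2, 1, 9, 2]
items[0] = items[-1]+items[0] = 2+9 = 11 → [11, 2, 1, 9, 2]
append items[0]+items[4] = 11+2 = 13 → [11, 2, 1, 9, 2, 13]
items[-1] = items[2]*items[-1] = 1*13 = 13 → [11, 2, 1, 9, 2, 13]
pop(4) removes 2 → [11, 2, 1, 9, 13]
append 7 → [11, 2, 1, 9, 13, 7]

[11, 2, 1, 9, 13, 7]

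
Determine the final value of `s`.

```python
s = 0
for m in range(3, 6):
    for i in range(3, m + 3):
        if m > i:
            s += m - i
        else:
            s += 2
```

22

m=3,i=3: not 3>3, s = 0+2 = 2
m=3,i=4: not 3>4, s = 2+2 = 4
m=3,i=5: not 3>5, s = 4+2 = 6
m=4,i=3: 4>3, s = 6+1 = 7
m=4,i=4: not 4>4, s = 7+2 = 9
m=4,i=5: not 4>5, s = 9+2 = 11
m=4,i=6: not 4>6, s = 11+2 = 13
m=5,i=3: 5>3, s = 13+2 = 15
m=5,i=4: 5>4, s = 15+1 = 16
m=5,i=5: not 5>5, s = 16+2 = 18
m=5,i=6: not 5>6, s = 18+2 = 20
m=5,i=7: not 5>7, s = 20+2 = 22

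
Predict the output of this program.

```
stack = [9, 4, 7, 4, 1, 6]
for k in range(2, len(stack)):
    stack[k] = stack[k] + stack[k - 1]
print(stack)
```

[9, 4, 11, 15, 16, 22]

k=2: stack[2] = 7+4 = 11 → [9, 4, 11, 4, 1, 6]
k=3: stack[3] = 4+11 = 15 → [9, 4, 11, 15, 1, 6]
k=4: stack[4] = 1+15 = 16 → [9, 4, 11, 15, 16, 6]
k=5: stack[5] = 6+16 = 22 → [9, 4, 11, 15, 16, 22]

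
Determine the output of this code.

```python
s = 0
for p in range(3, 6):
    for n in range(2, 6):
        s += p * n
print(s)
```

168

p=3,n=2: s = 0+6 = 6
p=3,n=3: s = 6+9 = 15
p=3,n=4: s = 15+12 = 27
p=3,n=5: s = 27+15 = 42
p=4,n=2: s = 42+8 = 50
p=4,n=3: s = 50+12 = 62
p=4,n=4: s = 62+16 = 78
p=4,n=5: s = 78+20 = 98
p=5,n=2: s = 98+10 = 108
p=5,n=3: s = 108+15 = 123
p=5,n=4: s = 123+20 = 143
p=5,n=5: s = 143+25 = 168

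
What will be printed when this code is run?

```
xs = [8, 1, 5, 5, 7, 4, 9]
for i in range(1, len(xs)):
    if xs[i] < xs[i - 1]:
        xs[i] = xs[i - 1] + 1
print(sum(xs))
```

i=1: 1<8, xs[1] = 8+1 = 9 → [8, 9, 5, 5, 7, 4, 9]
i=2: 5<9, xs[2] = 9+1 = 10 → [8, 9, 10, 5, 7, 4, 9]
i=3: 5<10, xs[3] = 10+1 = 11 → [8, 9, 10, 11, 7, 4, 9]
i=4: 7<11, xs[4] = 11+1 = 12 → [8, 9, 10, 11, 12, 4, 9]
i=5: 4<12, xs[5] = 12+1 = 13 → [8, 9, 10, 11, 12, 13, 9]
i=6: 9<13, xs[6] = 13+1 = 14 → [8, 9, 10, 11, 12, 13, 14]
sum = 77

77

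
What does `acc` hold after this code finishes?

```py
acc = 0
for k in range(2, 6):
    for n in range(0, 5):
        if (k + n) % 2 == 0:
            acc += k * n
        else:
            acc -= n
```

48

k=2,n=0: even sum, acc = 0+0 = 0
k=2,n=1: odd sum, acc = 0-1 = -1
k=2,n=2: even sum, acc = (-1)+4 = 3
k=2,n=3: odd sum, acc = 3-3 = 0
k=2,n=4: even sum, acc = 0+8 = 8
k=3,n=0: odd sum, acc = 8-0 = 8
k=3,n=1: even sum, acc = 8+3 = 11
k=3,n=2: odd sum, acc = 11-2 = 9
k=3,n=3: even sum, acc = 9+9 = 18
k=3,n=4: odd sum, acc = 18-4 = 14
k=4,n=0: even sum, acc = 14+0 = 14
k=4,n=1: odd sum, acc = 14-1 = 13
k=4,n=2: even sum, acc = 13+8 = 21
k=4,n=3: odd sum, acc = 21-3 = 18
k=4,n=4: even sum, acc = 18+16 = 34
k=5,n=0: odd sum, acc = 34-0 = 34
k=5,n=1: even sum, acc = 34+5 = 39
k=5,n=2: odd sum, acc = 39-2 = 37
k=5,n=3: even sum, acc = 37+15 = 52
k=5,n=4: odd sum, acc = 52-4 = 48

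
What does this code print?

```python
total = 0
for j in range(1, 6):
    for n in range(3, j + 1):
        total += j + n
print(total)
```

j=3,n=3: total = 0+6 = 6
j=4,n=3: total = 6+7 = 13
j=4,n=4: total = 13+8 = 21
j=5,n=3: total = 21+8 = 29
j=5,n=4: total = 29+9 = 38
j=5,n=5: total = 38+10 = 48

48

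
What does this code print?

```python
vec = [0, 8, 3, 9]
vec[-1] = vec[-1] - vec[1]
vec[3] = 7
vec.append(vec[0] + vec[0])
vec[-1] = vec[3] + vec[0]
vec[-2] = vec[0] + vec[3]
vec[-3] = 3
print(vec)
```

vec[-1] = vec[-1]-vec[1] = 9-8 = 1 → [0, 8, 3, 1]
vec[3] = 7 → [0, 8, 3, 7]
append vec[0]+vec[0] = 0+0 = 0 → [0, 8, 3, 7, 0]
vec[-1] = vec[3]+vec[0] = 7+0 = 7 → [0, 8, 3, 7, 7]
vec[-2] = vec[0]+vec[3] = 0+7 = 7 → [0, 8, 3, 7, 7]
vec[-3] = 3 → [0, 8, 3, 7, 7]

[0, 8, 3, 7, 7]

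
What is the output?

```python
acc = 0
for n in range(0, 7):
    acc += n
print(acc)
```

n=0: acc = 0+0 = 0
n=1: acc = 0+1 = 1
n=2: acc = 1+2 = 3
n=3: acc = 3+3 = 6
n=4: acc = 6+4 = 10
n=5: acc = 10+5 = 15
n=6: acc = 15+6 = 21

21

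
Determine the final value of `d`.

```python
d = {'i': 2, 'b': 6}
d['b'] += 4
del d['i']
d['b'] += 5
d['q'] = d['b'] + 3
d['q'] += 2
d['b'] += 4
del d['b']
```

{'q': 20}

d['b'] = 6+4 = 10 → {'i': 2, 'b': 10}
del 'i' → {'b': 10}
d['b'] = 10+5 = 15 → {'b': 15}
d['q'] = d['b']+3 = 18 → {'b': 15, 'q': 18}
d['q'] = 18+2 = 20 → {'b': 15, 'q': 20}
d['b'] = 15+4 = 19 → {'b': 19, 'q': 20}
del 'b' → {'q': 20}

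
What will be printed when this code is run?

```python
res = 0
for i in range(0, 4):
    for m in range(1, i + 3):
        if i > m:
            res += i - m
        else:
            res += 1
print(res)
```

i=0,m=1: not 0>1, res = 0+1 = 1
i=0,m=2: not 0>2, res = 1+1 = 2
i=1,m=1: not 1>1, res = 2+1 = 3
i=1,m=2: not 1>2, res = 3+1 = 4
i=1,m=3: not 1>3, res = 4+1 = 5
i=2,m=1: 2>1, res = 5+1 = 6
i=2,m=2: not 2>2, res = 6+1 = 7
i=2,m=3: not 2>3, res = 7+1 = 8
i=2,m=4: not 2>4, res = 8+1 = 9
i=3,m=1: 3>1, res = 9+2 = 11
i=3,m=2: 3>2, res = 11+1 = 12
i=3,m=3: not 3>3, res = 12+1 = 13
i=3,m=4: not 3>4, res = 13+1 = 14
i=3,m=5: not 3>5, res = 14+1 = 15

15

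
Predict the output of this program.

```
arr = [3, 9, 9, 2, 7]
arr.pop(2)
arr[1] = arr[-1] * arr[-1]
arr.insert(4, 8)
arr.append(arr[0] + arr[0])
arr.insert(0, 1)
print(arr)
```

[1, 3, 49, 2, 7, 8, 6]

pop(2) removes 9 → [3, 9, 2, 7]
arr[1] = arr[-1]*arr[-1] = 7*7 = 49 → [3, 49, 2, 7]
insert 8 at 4 → [3, 49, 2, 7, 8]
append arr[0]+arr[0] = 3+3 = 6 → [3, 49, 2, 7, 8, 6]
insert 1 at 0 → [1, 3, 49, 2, 7, 8, 6]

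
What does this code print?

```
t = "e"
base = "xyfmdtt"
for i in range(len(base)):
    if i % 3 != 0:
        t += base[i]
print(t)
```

i=0: skip
i=1: add 'y' → 'ey'
i=2: add 'f' → 'eyf'
i=3: skip
i=4: add 'd' → 'eyfd'
i=5: add 't' → 'eyfdt'
i=6: skip

eyfdt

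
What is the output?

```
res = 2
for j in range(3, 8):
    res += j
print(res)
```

j=3: res = 2+3 = 5
j=4: res = 5+4 = 9
j=5: res = 9+5 = 14
j=6: res = 14+6 = 20
j=7: res = 20+7 = 27

27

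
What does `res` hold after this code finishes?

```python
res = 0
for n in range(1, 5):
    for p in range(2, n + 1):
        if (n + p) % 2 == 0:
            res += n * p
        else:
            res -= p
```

32

n=2,p=2: even sum, res = 0+4 = 4
n=3,p=2: odd sum, res = 4-2 = 2
n=3,p=3: even sum, res = 2+9 = 11
n=4,p=2: even sum, res = 11+8 = 19
n=4,p=3: odd sum, res = 19-3 = 16
n=4,p=4: even sum, res = 16+16 = 32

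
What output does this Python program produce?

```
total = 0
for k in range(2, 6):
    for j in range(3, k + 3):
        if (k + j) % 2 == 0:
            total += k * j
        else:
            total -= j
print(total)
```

k=2,j=3: odd sum, total = 0-3 = -3
k=2,j=4: even sum, total = (-3)+8 = 5
k=3,j=3: even sum, total = 5+9 = 14
k=3,j=4: odd sum, total = 14-4 = 10
k=3,j=5: even sum, total = 10+15 = 25
k=4,j=3: odd sum, total = 25-3 = 22
k=4,j=4: even sum, total = 22+16 = 38
k=4,j=5: odd sum, total = 38-5 = 33
k=4,j=6: even sum, total = 33+24 = 57
k=5,j=3: even sum, total = 57+15 = 72
k=5,j=4: odd sum, total = 72-4 = 68
k=5,j=5: even sum, total = 68+25 = 93
k=5,j=6: odd sum, total = 93-6 = 87
k=5,j=7: even sum, total = 87+35 = 122

122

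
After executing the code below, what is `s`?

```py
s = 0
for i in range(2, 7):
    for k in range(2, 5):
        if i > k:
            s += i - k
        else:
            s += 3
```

37

i=2,k=2: not 2>2, s = 0+3 = 3
i=2,k=3: not 2>3, s = 3+3 = 6
i=2,k=4: not 2>4, s = 6+3 = 9
i=3,k=2: 3>2, s = 9+1 = 10
i=3,k=3: not 3>3, s = 10+3 = 13
i=3,k=4: not 3>4, s = 13+3 = 16
i=4,k=2: 4>2, s = 16+2 = 18
i=4,k=3: 4>3, s = 18+1 = 19
i=4,k=4: not 4>4, s = 19+3 = 22
i=5,k=2: 5>2, s = 22+3 = 25
i=5,k=3: 5>3, s = 25+2 = 27
i=5,k=4: 5>4, s = 27+1 = 28
i=6,k=2: 6>2, s = 28+4 = 32
i=6,k=3: 6>3, s = 32+3 = 35
i=6,k=4: 6>4, s = 35+2 = 37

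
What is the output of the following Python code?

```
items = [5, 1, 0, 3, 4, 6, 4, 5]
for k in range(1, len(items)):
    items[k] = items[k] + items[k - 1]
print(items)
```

[5, 6, 6, 9, 13, 19, 23, 28]

k=1: items[1] = 1+5 = 6 → [5, 6, 0, 3, 4, 6, 4, 5]
k=2: items[2] = 0+6 = 6 → [5, 6, 6, 3, 4, 6, 4, 5]
k=3: items[3] = 3+6 = 9 → [5, 6, 6, 9, 4, 6, 4, 5]
k=4: items[4] = 4+9 = 13 → [5, 6, 6, 9, 13, 6, 4, 5]
k=5: items[5] = 6+13 = 19 → [5, 6, 6, 9, 13, 19, 4, 5]
k=6: items[6] = 4+19 = 23 → [5, 6, 6, 9, 13, 19, 23, 5]
k=7: items[7] = 5+23 = 28 → [5, 6, 6, 9, 13, 19, 23, 28]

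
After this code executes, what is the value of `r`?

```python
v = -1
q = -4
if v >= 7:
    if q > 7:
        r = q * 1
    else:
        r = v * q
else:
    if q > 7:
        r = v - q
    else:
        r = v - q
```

3

v=-1, q=-4
v >= 7 is False; q > 7 is False
→ r = v - q = 3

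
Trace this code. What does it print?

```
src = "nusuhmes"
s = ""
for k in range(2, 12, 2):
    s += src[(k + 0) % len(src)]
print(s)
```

shens

k=2: add src[2]='s' → 's'
k=4: add src[4]='h' → 'sh'
k=6: add src[6]='e' → 'she'
k=8: add src[0]='n' → 'shen'
k=10: add src[2]='s' → 'shens'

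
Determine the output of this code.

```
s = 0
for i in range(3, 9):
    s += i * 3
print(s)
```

99

i=3: s = 0+3*3 = 9
i=4: s = 9+4*3 = 21
i=5: s = 21+5*3 = 36
i=6: s = 36+6*3 = 54
i=7: s = 54+7*3 = 75
i=8: s = 75+8*3 = 99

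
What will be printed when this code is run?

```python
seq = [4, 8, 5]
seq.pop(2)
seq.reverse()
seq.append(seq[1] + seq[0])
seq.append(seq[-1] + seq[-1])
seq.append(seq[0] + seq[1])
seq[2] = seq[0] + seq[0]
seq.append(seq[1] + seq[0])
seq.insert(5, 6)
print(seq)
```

[8, 4, 16, 24, 12, 6, 12]

pop(2) removes 5 → [4, 8]
reverse → [8, 4]
append seq[1]+seq[0] = 4+8 = 12 → [8, 4, 12]
append seq[-1]+seq[-1] = 12+12 = 24 → [8, 4, 12, 24]
append seq[0]+seq[1] = 8+4 = 12 → [8, 4, 12, 24, 12]
seq[2] = seq[0]+seq[0] = 8+8 = 16 → [8, 4, 16, 24, 12]
append seq[1]+seq[0] = 4+8 = 12 → [8, 4, 16, 24, 12, 12]
insert 6 at 5 → [8, 4, 16, 24, 12, 6, 12]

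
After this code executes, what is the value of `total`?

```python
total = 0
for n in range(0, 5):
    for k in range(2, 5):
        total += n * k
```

n=0,k=2: total = 0+0 = 0
n=0,k=3: total = 0+0 = 0
n=0,k=4: total = 0+0 = 0
n=1,k=2: total = 0+2 = 2
n=1,k=3: total = 2+3 = 5
n=1,k=4: total = 5+4 = 9
n=2,k=2: total = 9+4 = 13
n=2,k=3: total = 13+6 = 19
n=2,k=4: total = 19+8 = 27
n=3,k=2: total = 27+6 = 33
n=3,k=3: total = 33+9 = 42
n=3,k=4: total = 42+12 = 54
n=4,k=2: total = 54+8 = 62
n=4,k=3: total = 62+12 = 74
n=4,k=4: total = 74+16 = 90

90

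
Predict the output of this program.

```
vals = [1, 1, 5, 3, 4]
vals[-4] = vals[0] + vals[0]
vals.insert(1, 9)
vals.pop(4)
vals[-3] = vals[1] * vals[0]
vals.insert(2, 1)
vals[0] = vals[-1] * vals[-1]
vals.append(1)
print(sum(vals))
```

vals[-4] = vals[0]+vals[0] = 1+1 = 2 → [1, 2, 5, 3, 4]
insert 9 at 1 → [1, 9, 2, 5, 3, 4]
pop(4) removes 3 → [1, 9, 2, 5, 4]
vals[-3] = vals[1]*vals[0] = 9*1 = 9 → [1, 9, 9, 5, 4]
insert 1 at 2 → [1, 9, 1, 9, 5, 4]
vals[0] = vals[-1]*vals[-1] = 4*4 = 16 → [16, 9, 1, 9, 5, 4]
append 1 → [16, 9, 1, 9, 5, 4, 1]
sum = 45

45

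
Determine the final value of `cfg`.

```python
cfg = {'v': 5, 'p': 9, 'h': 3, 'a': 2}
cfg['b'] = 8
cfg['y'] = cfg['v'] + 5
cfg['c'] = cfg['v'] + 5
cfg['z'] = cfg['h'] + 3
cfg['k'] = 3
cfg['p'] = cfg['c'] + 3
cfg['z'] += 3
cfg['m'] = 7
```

{'v': 5, 'p': 13, 'h': 3, 'a': 2, 'b': 8, 'y': 10, 'c': 10, 'z': 9, 'k': 3, 'm': 7}

cfg['b'] = 8 → {'v': 5, 'p': 9, 'h': 3, 'a': 2, 'b': 8}
cfg['y'] = cfg['v']+5 = 10 → {'v': 5, 'p': 9, 'h': 3, 'a': 2, 'b': 8, 'y': 10}
cfg['c'] = cfg['v']+5 = 10 → {'v': 5, 'p': 9, 'h': 3, 'a': 2, 'b': 8, 'y': 10, 'c': 10}
cfg['z'] = cfg['h']+3 = 6 → {'v': 5, 'p': 9, 'h': 3, 'a': 2, 'b': 8, 'y': 10, 'c': 10, 'z': 6}
cfg['k'] = 3 → {'v': 5, 'p': 9, 'h': 3, 'a': 2, 'b': 8, 'y': 10, 'c': 10, 'z': 6, 'k': 3}
cfg['p'] = cfg['c']+3 = 13 → {'v': 5, 'p': 13, 'h': 3, 'a': 2, 'b': 8, 'y': 10, 'c': 10, 'z': 6, 'k': 3}
cfg['z'] = 6+3 = 9 → {'v': 5, 'p': 13, 'h': 3, 'a': 2, 'b': 8, 'y': 10, 'c': 10, 'z': 9, 'k': 3}
cfg['m'] = 7 → {'v': 5, 'p': 13, 'h': 3, 'a': 2, 'b': 8, 'y': 10, 'c': 10, 'z': 9, 'k': 3, 'm': 7}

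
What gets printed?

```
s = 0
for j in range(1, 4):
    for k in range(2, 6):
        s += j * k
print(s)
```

j=1,k=2: s = 0+2 = 2
j=1,k=3: s = 2+3 = 5
j=1,k=4: s = 5+4 = 9
j=1,k=5: s = 9+5 = 14
j=2,k=2: s = 14+4 = 18
j=2,k=3: s = 18+6 = 24
j=2,k=4: s = 24+8 = 32
j=2,k=5: s = 32+10 = 42
j=3,k=2: s = 42+6 = 48
j=3,k=3: s = 48+9 = 57
j=3,k=4: s = 57+12 = 69
j=3,k=5: s = 69+15 = 84

84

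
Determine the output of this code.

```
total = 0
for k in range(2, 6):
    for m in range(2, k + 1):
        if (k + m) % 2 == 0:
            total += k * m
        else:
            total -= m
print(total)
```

66

k=2,m=2: even sum, total = 0+4 = 4
k=3,m=2: odd sum, total = 4-2 = 2
k=3,m=3: even sum, total = 2+9 = 11
k=4,m=2: even sum, total = 11+8 = 19
k=4,m=3: odd sum, total = 19-3 = 16
k=4,m=4: even sum, total = 16+16 = 32
k=5,m=2: odd sum, total = 32-2 = 30
k=5,m=3: even sum, total = 30+15 = 45
k=5,m=4: odd sum, total = 45-4 = 41
k=5,m=5: even sum, total = 41+25 = 66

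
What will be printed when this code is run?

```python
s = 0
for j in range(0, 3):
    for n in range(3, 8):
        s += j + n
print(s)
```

90

j=0,n=3: s = 0+3 = 3
j=0,n=4: s = 3+4 = 7
j=0,n=5: s = 7+5 = 12
j=0,n=6: s = 12+6 = 18
j=0,n=7: s = 18+7 = 25
j=1,n=3: s = 25+4 = 29
j=1,n=4: s = 29+5 = 34
j=1,n=5: s = 34+6 = 40
j=1,n=6: s = 40+7 = 47
j=1,n=7: s = 47+8 = 55
j=2,n=3: s = 55+5 = 60
j=2,n=4: s = 60+6 = 66
j=2,n=5: s = 66+7 = 73
j=2,n=6: s = 73+8 = 81
j=2,n=7: s = 81+9 = 90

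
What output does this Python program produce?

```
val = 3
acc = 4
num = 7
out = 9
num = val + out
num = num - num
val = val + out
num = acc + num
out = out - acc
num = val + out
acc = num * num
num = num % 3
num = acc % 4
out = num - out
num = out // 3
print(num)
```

-2

num = 3+9 = 12
num = 12-12 = 0
val = 3+9 = 12
num = 4+0 = 4
out = 9-4 = 5
num = 12+5 = 17
acc = 17*17 = 289
num = 17%3 = 2
num = 289%4 = 1
out = 1-5 = -4
num = (-4)//3 = -2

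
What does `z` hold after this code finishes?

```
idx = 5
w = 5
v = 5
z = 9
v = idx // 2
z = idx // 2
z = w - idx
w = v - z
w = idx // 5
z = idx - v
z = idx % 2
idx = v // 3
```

v = 5//2 = 2
z = 5//2 = 2
z = 5-5 = 0
w = 2-0 = 2
w = 5//5 = 1
z = 5-2 = 3
z = 5%2 = 1
idx = 2//3 = 0

1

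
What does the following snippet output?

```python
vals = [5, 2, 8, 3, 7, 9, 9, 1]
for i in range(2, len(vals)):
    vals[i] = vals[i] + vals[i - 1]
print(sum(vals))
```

156

i=2: vals[2] = 8+2 = 10 → [5, 2, 10, 3, 7, 9, 9, 1]
i=3: vals[3] = 3+10 = 13 → [5, 2, 10, 13, 7, 9, 9, 1]
i=4: vals[4] = 7+13 = 20 → [5, 2, 10, 13, 20, 9, 9, 1]
i=5: vals[5] = 9+20 = 29 → [5, 2, 10, 13, 20, 29, 9, 1]
i=6: vals[6] = 9+29 = 38 → [5, 2, 10, 13, 20, 29, 38, 1]
i=7: vals[7] = 1+38 = 39 → [5, 2, 10, 13, 20, 29, 38, 39]
sum = 156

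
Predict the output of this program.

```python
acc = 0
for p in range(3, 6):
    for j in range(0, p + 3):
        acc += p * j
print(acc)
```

p=3,j=0: acc = 0+0 = 0
p=3,j=1: acc = 0+3 = 3
p=3,j=2: acc = 3+6 = 9
p=3,j=3: acc = 9+9 = 18
p=3,j=4: acc = 18+12 = 30
p=3,j=5: acc = 30+15 = 45
p=4,j=0: acc = 45+0 = 45
p=4,j=1: acc = 45+4 = 49
p=4,j=2: acc = 49+8 = 57
p=4,j=3: acc = 57+12 = 69
p=4,j=4: acc = 69+16 = 85
p=4,j=5: acc = 85+20 = 105
p=4,j=6: acc = 105+24 = 129
p=5,j=0: acc = 129+0 = 129
p=5,j=1: acc = 129+5 = 134
p=5,j=2: acc = 134+10 = 144
p=5,j=3: acc = 144+15 = 159
p=5,j=4: acc = 159+20 = 179
p=5,j=5: acc = 179+25 = 204
p=5,j=6: acc = 204+30 = 234
p=5,j=7: acc = 234+35 = 269

269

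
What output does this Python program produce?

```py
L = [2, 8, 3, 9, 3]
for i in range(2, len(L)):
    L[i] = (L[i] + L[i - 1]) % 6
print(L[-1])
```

5

i=2: L[2] = (3+8)%6 = 5 → [2, 8, 5, 9, 3]
i=3: L[3] = (9+5)%6 = 2 → [2, 8, 5, 2, 3]
i=4: L[4] = (3+2)%6 = 5 → [2, 8, 5, 2, 5]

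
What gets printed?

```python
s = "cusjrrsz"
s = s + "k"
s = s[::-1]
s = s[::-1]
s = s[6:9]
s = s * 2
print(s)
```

szkszk

+ 'k' → 'cusjrrszk'
reverse → 'kzsrrjsuc'
reverse → 'cusjrrszk'
slice [6:9] → 'szk'
repeat ×2 → 'szkszk'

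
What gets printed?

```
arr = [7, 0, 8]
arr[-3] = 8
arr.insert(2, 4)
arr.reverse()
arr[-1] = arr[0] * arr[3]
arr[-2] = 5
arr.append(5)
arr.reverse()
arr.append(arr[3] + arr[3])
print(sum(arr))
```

arr[-3] = 8 → [8, 0, 8]
insert 4 at 2 → [8, 0, 4, 8]
reverse → [8, 4, 0, 8]
arr[-1] = arr[0]*arr[3] = 8*8 = 64 → [8, 4, 0, 64]
arr[-2] = 5 → [8, 4, 5, 64]
append 5 → [8, 4, 5, 64, 5]
reverse → [5, 64, 5, 4, 8]
append arr[3]+arr[3] = 4+4 = 8 → [5, 64, 5, 4, 8, 8]
sum = 94

94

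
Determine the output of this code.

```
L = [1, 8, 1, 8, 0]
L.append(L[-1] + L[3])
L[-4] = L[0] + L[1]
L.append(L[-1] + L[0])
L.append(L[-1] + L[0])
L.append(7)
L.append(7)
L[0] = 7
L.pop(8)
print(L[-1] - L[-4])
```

-1

append L[-1]+L[3] = 0+8 = 8 → [1, 8, 1, 8, 0, 8]
L[-4] = L[0]+L[1] = 1+8 = 9 → [1, 8, 9, 8, 0, 8]
append L[-1]+L[0] = 8+1 = 9 → [1, 8, 9, 8, 0, 8, 9]
append L[-1]+L[0] = 9+1 = 10 → [1, 8, 9, 8, 0, 8, 9, 10]
append 7 → [1, 8, 9, 8, 0, 8, 9, 10, 7]
append 7 → [1, 8, 9, 8, 0, 8, 9, 10, 7, 7]
L[0] = 7 → [7, 8, 9, 8, 0, 8, 9, 10, 7, 7]
pop(8) removes 7 → [7, 8, 9, 8, 0, 8, 9, 10, 7]
L[-1]-L[-4] = 7-8 = -1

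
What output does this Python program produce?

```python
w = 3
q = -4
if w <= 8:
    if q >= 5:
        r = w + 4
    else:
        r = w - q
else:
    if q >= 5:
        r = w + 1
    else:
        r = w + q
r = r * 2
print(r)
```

w=3, q=-4
w <= 8 is True; q >= 5 is False
→ r = w - q = 7
r = 7*2 = 14

14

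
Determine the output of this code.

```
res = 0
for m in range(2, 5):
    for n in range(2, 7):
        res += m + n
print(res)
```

m=2,n=2: res = 0+4 = 4
m=2,n=3: res = 4+5 = 9
m=2,n=4: res = 9+6 = 15
m=2,n=5: res = 15+7 = 22
m=2,n=6: res = 22+8 = 30
m=3,n=2: res = 30+5 = 35
m=3,n=3: res = 35+6 = 41
m=3,n=4: res = 41+7 = 48
m=3,n=5: res = 48+8 = 56
m=3,n=6: res = 56+9 = 65
m=4,n=2: res = 65+6 = 71
m=4,n=3: res = 71+7 = 78
m=4,n=4: res = 78+8 = 86
m=4,n=5: res = 86+9 = 95
m=4,n=6: res = 95+10 = 105

105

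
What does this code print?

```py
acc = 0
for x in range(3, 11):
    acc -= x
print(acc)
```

x=3: acc = 0-3 = -3
x=4: acc = (-3)-4 = -7
x=5: acc = (-7)-5 = -12
x=6: acc = (-12)-6 = -18
x=7: acc = (-18)-7 = -25
x=8: acc = (-25)-8 = -33
x=9: acc = (-33)-9 = -42
x=10: acc = (-42)-10 = -52

-52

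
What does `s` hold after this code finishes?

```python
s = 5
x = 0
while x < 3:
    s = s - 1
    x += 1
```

2

x=0: s = 5-1 = 4
x=1: s = 4-1 = 3
x=2: s = 3-1 = 2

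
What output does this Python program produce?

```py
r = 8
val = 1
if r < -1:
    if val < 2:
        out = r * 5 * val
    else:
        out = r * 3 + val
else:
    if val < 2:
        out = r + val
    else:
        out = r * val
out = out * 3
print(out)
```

27

r=8, val=1
r < -1 is False; val < 2 is True
→ out = r + val = 9
out = 9*3 = 27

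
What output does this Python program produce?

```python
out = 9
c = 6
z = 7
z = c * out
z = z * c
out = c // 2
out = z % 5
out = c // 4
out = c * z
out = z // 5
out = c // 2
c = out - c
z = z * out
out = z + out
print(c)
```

z = 6*9 = 54
z = 54*6 = 324
out = 6//2 = 3
out = 324%5 = 4
out = 6//4 = 1
out = 6*324 = 1944
out = 324//5 = 64
out = 6//2 = 3
c = 3-6 = -3
z = 324*3 = 972
out = 972+3 = 975

-3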